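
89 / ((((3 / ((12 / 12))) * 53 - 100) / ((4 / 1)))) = 356 / 59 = 6.03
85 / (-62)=-85 / 62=-1.37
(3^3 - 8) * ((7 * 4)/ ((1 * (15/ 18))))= 3192/ 5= 638.40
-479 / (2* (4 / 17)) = -8143 / 8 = -1017.88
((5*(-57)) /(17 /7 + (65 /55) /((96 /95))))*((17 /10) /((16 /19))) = -4252941 /26597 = -159.90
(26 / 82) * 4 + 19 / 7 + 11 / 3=6586 / 861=7.65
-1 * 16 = -16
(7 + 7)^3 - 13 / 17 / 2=93283 / 34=2743.62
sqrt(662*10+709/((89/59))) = sqrt(56159979)/89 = 84.20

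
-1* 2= -2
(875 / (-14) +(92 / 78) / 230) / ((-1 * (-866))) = -24373 / 337740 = -0.07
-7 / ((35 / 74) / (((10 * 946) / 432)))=-17501 / 54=-324.09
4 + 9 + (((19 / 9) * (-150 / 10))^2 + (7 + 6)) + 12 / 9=9271 / 9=1030.11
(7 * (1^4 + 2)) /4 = 5.25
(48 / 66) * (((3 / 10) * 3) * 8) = 288 / 55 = 5.24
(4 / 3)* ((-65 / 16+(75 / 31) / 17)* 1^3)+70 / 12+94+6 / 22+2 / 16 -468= -51894167 / 139128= -373.00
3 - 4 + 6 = 5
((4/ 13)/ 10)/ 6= 1/ 195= 0.01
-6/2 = -3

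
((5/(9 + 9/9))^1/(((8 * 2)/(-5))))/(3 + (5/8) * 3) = -5/156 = -0.03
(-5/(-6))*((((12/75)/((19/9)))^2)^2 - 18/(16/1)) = -152715442899/162901250000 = -0.94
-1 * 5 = -5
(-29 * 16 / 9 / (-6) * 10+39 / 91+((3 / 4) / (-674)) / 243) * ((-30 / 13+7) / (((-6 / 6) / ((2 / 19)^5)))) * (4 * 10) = -1288361392160 / 6150696770673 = -0.21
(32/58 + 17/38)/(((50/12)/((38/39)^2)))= 27892/122525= 0.23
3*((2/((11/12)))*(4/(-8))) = -36/11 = -3.27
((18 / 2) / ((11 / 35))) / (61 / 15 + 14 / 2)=4725 / 1826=2.59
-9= -9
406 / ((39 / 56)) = 22736 / 39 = 582.97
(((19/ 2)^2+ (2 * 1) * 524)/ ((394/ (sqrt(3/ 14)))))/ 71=0.02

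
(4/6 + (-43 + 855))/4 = 1219/6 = 203.17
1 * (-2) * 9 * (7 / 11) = -11.45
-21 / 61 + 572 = 34871 / 61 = 571.66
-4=-4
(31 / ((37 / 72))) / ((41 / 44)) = 98208 / 1517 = 64.74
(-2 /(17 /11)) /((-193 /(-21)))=-462 /3281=-0.14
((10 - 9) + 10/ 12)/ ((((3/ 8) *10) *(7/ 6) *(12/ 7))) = 11/ 45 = 0.24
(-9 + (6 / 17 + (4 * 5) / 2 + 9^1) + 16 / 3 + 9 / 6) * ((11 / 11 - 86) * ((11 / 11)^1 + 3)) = -17530 / 3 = -5843.33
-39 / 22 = -1.77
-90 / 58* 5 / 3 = -75 / 29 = -2.59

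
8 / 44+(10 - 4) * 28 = 1850 / 11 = 168.18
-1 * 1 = -1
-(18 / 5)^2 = -12.96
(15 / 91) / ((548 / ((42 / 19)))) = 45 / 67678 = 0.00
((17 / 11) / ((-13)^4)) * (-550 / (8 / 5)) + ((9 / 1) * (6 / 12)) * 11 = 5652953 / 114244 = 49.48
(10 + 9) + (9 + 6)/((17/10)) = 27.82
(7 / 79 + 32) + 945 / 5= 17466 / 79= 221.09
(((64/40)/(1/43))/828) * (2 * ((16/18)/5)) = 1376/46575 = 0.03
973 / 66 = 14.74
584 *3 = 1752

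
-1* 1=-1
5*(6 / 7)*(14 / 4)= 15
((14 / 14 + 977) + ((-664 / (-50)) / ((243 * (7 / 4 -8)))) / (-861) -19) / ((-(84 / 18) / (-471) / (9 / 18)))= 19688276801621 / 406822500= 48395.25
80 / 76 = 20 / 19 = 1.05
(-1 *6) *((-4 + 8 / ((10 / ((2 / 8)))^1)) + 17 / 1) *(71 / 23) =-28116 / 115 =-244.49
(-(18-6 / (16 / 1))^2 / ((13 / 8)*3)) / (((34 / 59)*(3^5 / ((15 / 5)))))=-1.37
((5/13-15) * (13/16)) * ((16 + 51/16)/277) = -29165/35456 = -0.82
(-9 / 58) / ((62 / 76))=-171 / 899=-0.19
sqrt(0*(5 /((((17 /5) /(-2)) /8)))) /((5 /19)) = 0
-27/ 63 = -3/ 7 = -0.43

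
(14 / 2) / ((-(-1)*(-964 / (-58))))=203 / 482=0.42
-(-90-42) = 132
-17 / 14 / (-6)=17 / 84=0.20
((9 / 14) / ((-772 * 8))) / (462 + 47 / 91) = -117 / 519883328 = -0.00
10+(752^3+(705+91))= 425259814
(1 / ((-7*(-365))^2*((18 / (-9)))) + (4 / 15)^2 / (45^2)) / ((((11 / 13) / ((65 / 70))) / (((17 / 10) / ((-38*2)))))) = -23954059831 / 27849259676700000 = -0.00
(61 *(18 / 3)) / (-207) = -122 / 69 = -1.77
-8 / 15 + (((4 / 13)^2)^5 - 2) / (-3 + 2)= 3032871092038 / 2067877377735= 1.47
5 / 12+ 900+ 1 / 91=983267 / 1092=900.43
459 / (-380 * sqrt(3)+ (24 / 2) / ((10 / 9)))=-363375 * sqrt(3) / 902257- 20655 / 1804514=-0.71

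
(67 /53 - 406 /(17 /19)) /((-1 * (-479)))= -407703 /431579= -0.94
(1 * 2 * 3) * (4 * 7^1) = 168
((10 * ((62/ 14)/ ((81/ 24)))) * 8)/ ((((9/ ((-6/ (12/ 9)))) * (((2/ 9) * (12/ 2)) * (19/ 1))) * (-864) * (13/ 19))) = 155/ 44226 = 0.00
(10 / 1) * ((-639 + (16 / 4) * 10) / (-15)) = 1198 / 3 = 399.33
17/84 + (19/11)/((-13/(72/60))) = 2579/60060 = 0.04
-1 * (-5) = 5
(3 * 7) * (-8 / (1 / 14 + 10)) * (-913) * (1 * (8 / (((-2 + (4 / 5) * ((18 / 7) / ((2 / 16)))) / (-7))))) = -58992.19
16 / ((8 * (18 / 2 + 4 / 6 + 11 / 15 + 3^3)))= 10 / 187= 0.05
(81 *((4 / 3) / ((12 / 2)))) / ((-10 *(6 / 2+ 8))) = -9 / 55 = -0.16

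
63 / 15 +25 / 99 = 2204 / 495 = 4.45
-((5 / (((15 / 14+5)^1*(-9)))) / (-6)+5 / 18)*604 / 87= -81238 / 39933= -2.03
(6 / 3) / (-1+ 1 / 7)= -7 / 3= -2.33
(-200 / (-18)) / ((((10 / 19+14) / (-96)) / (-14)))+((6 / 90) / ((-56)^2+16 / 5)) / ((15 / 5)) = 3340108823 / 3249072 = 1028.02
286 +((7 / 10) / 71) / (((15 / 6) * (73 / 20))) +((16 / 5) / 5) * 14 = 38219582 / 129575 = 294.96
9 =9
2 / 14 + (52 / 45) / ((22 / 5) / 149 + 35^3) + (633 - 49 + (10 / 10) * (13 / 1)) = 92434939952 / 154795347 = 597.14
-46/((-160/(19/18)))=437/1440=0.30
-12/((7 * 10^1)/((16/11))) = -96/385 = -0.25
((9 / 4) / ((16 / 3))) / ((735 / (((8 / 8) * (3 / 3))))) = 9 / 15680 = 0.00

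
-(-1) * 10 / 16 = 5 / 8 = 0.62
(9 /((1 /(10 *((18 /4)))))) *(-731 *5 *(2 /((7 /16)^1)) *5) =-236844000 /7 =-33834857.14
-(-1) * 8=8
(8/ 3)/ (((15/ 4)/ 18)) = 64/ 5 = 12.80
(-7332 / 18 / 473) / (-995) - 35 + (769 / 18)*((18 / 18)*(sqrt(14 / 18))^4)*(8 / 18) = -23.51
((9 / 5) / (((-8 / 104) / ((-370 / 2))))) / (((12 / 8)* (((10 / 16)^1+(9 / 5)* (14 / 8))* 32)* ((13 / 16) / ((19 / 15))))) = 37.25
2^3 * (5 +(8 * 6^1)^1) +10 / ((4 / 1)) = 853 / 2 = 426.50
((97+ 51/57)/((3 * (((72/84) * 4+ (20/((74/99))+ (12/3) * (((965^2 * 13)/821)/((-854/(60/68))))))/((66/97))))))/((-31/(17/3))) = 0.13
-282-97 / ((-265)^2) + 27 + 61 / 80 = -285662807 / 1123600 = -254.24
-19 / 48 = -0.40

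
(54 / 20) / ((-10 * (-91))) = 27 / 9100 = 0.00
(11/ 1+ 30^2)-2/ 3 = 2731/ 3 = 910.33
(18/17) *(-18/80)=-81/340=-0.24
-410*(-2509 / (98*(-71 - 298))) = -12545 / 441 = -28.45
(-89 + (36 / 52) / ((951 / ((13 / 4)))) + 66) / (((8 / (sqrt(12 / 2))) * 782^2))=-29161 * sqrt(6) / 6203299456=-0.00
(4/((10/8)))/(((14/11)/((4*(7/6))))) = 176/15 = 11.73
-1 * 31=-31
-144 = -144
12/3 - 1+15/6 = 11/2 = 5.50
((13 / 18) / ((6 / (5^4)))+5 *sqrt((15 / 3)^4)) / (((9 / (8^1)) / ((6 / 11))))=86500 / 891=97.08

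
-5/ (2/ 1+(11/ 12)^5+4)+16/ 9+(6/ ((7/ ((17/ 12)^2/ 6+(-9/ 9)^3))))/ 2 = 822929609/ 1111516896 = 0.74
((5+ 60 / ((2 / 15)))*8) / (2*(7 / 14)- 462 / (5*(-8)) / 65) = 4732000 / 1531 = 3090.79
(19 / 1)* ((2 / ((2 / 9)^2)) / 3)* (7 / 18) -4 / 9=3575 / 36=99.31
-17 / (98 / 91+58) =-221 / 768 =-0.29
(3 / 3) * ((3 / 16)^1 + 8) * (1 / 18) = 131 / 288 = 0.45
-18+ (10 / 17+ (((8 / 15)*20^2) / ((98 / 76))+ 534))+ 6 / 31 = 52851208 / 77469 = 682.22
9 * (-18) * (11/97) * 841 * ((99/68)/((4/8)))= -74183769/1649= -44987.12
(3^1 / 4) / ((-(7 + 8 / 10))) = -5 / 52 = -0.10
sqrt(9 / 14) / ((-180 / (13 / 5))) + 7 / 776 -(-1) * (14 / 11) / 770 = 5011 / 469480 -13 * sqrt(14) / 4200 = -0.00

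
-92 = -92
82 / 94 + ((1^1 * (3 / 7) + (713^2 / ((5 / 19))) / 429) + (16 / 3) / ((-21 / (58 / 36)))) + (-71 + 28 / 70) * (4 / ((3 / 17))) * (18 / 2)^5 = -1800408954814751 / 19054035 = -94489642.47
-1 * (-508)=508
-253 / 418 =-23 / 38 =-0.61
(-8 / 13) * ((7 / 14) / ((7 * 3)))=-4 / 273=-0.01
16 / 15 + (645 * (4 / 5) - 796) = -4184 / 15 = -278.93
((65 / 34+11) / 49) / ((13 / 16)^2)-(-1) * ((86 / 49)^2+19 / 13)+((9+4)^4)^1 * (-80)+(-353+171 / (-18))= -31527471007575 / 13796146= -2285237.56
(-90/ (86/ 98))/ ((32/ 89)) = -196245/ 688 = -285.24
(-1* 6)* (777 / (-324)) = 259 / 18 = 14.39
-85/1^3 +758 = 673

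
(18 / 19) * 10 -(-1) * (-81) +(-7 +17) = -1169 / 19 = -61.53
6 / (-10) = -3 / 5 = -0.60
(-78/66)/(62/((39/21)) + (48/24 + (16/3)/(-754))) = -14703/440132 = -0.03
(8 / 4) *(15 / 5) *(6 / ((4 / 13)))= 117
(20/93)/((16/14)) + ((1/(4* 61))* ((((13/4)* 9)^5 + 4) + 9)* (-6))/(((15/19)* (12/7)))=-493959801489/1269760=-389018.24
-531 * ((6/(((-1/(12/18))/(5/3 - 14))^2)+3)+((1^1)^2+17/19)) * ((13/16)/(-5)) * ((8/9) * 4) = 323058866/2565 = 125948.88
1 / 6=0.17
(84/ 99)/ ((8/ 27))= 63/ 22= 2.86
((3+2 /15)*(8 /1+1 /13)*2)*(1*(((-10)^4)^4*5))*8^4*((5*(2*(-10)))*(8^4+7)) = -55291371520000000000000000000 /13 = -4253182424615384615384615000.00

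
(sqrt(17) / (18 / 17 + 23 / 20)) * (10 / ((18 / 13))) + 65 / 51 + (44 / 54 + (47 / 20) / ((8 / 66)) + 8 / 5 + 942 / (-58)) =7278929 / 1064880 + 22100 * sqrt(17) / 6759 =20.32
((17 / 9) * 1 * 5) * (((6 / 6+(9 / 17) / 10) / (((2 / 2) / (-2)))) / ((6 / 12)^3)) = -159.11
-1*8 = -8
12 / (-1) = -12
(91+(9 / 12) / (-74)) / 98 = 26933 / 29008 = 0.93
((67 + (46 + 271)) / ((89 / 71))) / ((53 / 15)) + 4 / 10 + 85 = 4058959 / 23585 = 172.10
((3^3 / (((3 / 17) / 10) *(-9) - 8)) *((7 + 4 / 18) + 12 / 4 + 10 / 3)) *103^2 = -660091980 / 1387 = -475913.47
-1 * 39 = -39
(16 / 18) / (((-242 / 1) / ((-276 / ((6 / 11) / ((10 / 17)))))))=1840 / 1683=1.09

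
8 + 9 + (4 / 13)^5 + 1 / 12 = 76127353 / 4455516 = 17.09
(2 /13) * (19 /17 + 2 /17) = 0.19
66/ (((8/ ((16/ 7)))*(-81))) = -44/ 189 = -0.23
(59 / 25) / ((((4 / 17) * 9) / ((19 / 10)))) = 19057 / 9000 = 2.12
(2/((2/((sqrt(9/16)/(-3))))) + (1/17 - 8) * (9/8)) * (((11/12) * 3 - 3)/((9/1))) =1249/4896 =0.26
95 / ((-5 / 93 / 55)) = -97185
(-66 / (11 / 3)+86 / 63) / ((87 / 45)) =-5240 / 609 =-8.60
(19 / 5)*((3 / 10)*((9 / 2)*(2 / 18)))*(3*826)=70623 / 50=1412.46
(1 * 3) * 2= 6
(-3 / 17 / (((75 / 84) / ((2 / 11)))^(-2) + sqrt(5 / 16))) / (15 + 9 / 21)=6640480000 / 4351067731917 - 40033984375 * sqrt(5) / 4351067731917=-0.02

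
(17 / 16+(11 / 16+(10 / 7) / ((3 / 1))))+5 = 607 / 84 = 7.23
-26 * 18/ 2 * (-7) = 1638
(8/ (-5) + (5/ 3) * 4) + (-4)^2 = 316/ 15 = 21.07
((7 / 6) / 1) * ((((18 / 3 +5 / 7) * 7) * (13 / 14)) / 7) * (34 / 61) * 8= 41548 / 1281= 32.43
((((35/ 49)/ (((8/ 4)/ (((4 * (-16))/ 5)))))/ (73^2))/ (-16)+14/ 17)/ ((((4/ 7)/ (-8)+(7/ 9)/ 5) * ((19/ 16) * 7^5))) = 0.00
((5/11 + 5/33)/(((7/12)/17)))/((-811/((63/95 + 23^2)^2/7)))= -688677105728/789017845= -872.83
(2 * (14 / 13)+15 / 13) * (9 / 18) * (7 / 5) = 301 / 130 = 2.32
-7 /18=-0.39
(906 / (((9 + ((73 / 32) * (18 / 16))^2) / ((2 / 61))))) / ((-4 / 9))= -29687808 / 6923317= -4.29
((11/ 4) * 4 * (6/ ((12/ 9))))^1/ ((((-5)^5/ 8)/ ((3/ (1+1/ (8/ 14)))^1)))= -432/ 3125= -0.14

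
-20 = -20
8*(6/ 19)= 48/ 19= 2.53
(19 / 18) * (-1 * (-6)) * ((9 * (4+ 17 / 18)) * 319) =539429 / 6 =89904.83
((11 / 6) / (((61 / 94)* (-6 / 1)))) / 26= -517 / 28548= -0.02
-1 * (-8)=8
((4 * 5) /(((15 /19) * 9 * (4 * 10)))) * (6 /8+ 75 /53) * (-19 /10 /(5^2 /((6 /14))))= -0.00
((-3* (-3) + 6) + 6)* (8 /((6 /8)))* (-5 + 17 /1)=2688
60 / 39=20 / 13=1.54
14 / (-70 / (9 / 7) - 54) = -63 / 488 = -0.13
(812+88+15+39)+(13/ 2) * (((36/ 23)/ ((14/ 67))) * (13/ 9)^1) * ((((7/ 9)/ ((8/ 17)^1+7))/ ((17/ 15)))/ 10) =16731127/ 17526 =954.65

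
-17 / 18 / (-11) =17 / 198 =0.09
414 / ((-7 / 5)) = -2070 / 7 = -295.71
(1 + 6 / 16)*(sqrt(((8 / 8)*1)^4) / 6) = 11 / 48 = 0.23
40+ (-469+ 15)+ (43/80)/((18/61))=-593537/1440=-412.18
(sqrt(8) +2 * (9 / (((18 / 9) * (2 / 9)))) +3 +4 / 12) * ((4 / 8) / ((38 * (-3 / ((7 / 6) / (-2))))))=7 * sqrt(2) / 1368 +1841 / 16416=0.12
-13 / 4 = -3.25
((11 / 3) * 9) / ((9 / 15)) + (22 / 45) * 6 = 869 / 15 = 57.93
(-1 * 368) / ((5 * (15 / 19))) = -6992 / 75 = -93.23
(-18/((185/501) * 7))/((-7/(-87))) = -784566/9065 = -86.55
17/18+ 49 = 899/18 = 49.94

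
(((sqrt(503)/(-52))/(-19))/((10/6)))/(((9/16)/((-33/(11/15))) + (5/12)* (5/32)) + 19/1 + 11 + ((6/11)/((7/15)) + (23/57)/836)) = 140448* sqrt(503)/7220725447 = 0.00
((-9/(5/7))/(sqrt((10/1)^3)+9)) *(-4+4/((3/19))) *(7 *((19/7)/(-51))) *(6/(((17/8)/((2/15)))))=-2451456/6639775+544768 *sqrt(10)/1327955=0.93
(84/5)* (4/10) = 168/25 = 6.72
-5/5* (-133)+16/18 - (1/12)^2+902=149167/144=1035.88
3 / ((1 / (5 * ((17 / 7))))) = 255 / 7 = 36.43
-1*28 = -28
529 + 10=539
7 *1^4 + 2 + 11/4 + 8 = 79/4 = 19.75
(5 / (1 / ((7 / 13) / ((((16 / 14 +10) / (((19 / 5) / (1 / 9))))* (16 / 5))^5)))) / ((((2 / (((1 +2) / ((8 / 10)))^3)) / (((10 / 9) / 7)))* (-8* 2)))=-94805985018740625 / 165847894392307712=-0.57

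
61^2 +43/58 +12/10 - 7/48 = 25910657/6960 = 3722.80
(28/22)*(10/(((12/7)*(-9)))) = -0.82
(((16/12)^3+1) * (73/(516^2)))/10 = 6643/71889120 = 0.00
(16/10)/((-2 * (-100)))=1/125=0.01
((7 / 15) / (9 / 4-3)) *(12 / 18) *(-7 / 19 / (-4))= -98 / 2565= -0.04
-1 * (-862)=862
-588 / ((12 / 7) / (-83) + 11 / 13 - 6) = 4441164 / 39083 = 113.63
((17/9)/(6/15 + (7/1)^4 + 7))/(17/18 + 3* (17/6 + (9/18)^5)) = 1360/16539687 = 0.00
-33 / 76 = -0.43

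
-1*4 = -4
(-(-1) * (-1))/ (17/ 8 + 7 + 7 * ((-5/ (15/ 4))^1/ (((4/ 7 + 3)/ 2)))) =-600/ 2339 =-0.26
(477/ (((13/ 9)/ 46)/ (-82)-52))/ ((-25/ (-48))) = -777273408/ 44132725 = -17.61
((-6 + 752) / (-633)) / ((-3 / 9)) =3.54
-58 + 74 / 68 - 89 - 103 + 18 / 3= -242.91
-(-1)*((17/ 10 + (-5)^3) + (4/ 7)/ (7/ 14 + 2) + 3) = -1681/ 14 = -120.07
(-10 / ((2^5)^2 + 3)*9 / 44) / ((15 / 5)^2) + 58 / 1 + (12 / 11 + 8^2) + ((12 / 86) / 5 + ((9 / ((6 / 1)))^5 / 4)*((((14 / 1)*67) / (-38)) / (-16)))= 11912945408409 / 94511605760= 126.05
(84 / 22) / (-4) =-21 / 22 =-0.95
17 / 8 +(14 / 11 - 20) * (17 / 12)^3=-485843 / 9504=-51.12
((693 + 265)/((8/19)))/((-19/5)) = -598.75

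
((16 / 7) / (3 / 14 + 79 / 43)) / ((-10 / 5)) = -688 / 1235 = -0.56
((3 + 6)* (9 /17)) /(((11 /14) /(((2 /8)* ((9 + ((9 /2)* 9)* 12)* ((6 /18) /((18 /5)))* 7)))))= 33075 /68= 486.40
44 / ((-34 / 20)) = -440 / 17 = -25.88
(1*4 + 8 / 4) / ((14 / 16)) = 48 / 7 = 6.86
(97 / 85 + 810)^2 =4753688809 / 7225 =657950.01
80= 80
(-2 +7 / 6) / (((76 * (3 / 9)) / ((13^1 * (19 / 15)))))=-13 / 24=-0.54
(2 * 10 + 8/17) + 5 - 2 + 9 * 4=1011/17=59.47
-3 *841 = -2523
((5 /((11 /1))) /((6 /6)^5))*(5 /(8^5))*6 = 75 /180224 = 0.00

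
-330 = -330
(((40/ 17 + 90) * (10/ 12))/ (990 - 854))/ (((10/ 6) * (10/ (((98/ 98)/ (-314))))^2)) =1/ 29038720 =0.00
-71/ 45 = -1.58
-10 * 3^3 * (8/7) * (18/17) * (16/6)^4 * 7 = -115651.76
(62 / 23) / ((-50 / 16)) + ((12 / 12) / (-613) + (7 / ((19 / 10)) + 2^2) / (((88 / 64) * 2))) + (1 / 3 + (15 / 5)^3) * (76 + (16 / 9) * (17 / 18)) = 38042738076499 / 17901147825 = 2125.16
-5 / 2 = -2.50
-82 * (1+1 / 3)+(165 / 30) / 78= -17045 / 156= -109.26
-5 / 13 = -0.38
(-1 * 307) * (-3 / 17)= 921 / 17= 54.18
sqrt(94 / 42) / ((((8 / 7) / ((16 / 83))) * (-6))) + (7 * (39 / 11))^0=1-sqrt(987) / 747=0.96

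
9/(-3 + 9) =3/2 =1.50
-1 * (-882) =882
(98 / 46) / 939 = 0.00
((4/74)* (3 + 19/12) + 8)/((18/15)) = 9155/1332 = 6.87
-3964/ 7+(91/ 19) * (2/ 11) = -827202/ 1463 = -565.41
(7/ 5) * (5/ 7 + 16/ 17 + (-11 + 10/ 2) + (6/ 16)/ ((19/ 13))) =-73943/ 12920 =-5.72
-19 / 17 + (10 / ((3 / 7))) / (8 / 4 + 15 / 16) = 16361 / 2397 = 6.83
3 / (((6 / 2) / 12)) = 12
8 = 8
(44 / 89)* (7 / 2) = 154 / 89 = 1.73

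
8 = 8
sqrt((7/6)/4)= sqrt(42)/12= 0.54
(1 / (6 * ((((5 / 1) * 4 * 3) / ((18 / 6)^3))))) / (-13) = -0.01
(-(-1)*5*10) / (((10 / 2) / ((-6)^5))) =-77760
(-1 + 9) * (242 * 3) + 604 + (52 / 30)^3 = 21658076 / 3375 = 6417.21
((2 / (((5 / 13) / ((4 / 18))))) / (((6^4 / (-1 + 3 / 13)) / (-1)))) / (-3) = -1 / 4374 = -0.00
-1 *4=-4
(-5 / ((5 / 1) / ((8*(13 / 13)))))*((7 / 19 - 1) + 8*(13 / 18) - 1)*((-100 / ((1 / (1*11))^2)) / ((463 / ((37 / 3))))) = 2539354400 / 237519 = 10691.16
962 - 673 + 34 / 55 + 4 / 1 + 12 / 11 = 16209 / 55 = 294.71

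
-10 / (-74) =5 / 37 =0.14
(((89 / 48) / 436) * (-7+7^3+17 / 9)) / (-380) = -270649 / 71573760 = -0.00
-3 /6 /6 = -1 /12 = -0.08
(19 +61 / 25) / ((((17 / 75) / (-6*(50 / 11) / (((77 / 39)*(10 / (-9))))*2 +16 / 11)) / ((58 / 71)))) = 2079041088 / 1022329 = 2033.63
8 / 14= 0.57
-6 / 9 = -2 / 3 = -0.67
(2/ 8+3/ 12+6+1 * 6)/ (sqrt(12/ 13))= 25 * sqrt(39)/ 12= 13.01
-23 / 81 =-0.28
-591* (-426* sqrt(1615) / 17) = 251766* sqrt(1615) / 17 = 595160.94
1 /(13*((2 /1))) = 1 /26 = 0.04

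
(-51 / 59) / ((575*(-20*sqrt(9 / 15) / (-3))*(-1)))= 0.00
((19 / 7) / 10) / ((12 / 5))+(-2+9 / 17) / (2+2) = -0.25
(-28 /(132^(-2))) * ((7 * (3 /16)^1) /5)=-640332 /5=-128066.40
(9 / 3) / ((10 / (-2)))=-3 / 5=-0.60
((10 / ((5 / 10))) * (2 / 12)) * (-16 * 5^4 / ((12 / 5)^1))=-125000 / 9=-13888.89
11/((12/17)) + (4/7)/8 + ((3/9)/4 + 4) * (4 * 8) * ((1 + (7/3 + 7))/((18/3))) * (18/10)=58901/140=420.72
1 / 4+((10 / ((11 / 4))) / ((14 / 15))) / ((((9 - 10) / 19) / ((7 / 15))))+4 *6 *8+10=7379 / 44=167.70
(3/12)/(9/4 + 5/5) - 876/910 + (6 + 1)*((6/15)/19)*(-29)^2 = 81829/665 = 123.05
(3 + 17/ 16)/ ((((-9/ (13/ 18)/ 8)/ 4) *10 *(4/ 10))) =-845/ 324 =-2.61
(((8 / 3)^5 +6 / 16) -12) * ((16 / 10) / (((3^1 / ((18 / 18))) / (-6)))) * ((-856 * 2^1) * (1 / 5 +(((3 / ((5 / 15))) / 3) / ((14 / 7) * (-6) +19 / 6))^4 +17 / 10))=12382500497510992 / 9586934415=1291601.67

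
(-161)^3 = -4173281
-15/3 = -5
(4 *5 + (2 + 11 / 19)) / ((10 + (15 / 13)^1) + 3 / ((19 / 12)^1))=507 / 293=1.73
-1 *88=-88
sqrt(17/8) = sqrt(34)/4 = 1.46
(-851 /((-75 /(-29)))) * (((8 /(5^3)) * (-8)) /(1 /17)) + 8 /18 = 80564756 /28125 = 2864.52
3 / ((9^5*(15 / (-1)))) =-1 / 295245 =-0.00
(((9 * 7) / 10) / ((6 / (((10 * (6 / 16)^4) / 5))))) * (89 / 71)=151389 / 2908160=0.05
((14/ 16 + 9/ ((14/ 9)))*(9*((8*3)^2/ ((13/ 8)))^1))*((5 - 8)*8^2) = -371257344/ 91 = -4079751.03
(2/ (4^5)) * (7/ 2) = 7/ 1024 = 0.01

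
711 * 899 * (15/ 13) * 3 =28763505/ 13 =2212577.31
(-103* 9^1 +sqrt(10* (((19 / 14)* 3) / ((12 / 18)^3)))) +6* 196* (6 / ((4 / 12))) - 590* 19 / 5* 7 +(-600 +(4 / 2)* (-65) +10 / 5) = 9* sqrt(1330) / 28 +3819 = 3830.72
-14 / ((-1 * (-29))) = -14 / 29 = -0.48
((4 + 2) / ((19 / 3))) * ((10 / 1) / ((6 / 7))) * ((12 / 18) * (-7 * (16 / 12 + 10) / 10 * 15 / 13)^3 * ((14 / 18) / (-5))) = 330291164 / 375687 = 879.17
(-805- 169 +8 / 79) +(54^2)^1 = 153426 / 79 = 1942.10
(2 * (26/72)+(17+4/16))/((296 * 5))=647/53280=0.01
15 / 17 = 0.88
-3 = -3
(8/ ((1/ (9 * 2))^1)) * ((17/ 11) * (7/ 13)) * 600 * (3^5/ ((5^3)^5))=99937152/ 174560546875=0.00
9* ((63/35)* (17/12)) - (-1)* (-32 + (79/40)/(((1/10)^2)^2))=394819/20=19740.95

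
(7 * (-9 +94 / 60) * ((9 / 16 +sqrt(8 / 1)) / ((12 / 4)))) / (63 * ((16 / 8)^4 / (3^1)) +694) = -1561 * sqrt(2) / 46350 - 1561 / 164800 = -0.06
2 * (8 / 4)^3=16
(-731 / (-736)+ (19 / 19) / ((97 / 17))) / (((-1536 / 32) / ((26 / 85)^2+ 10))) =-178923941 / 728198400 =-0.25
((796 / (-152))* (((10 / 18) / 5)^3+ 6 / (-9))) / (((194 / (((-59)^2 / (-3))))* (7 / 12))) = -35.72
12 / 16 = 3 / 4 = 0.75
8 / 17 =0.47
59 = 59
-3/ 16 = -0.19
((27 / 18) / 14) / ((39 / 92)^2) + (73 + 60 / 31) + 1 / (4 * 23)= 764622935 / 10121748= 75.54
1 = 1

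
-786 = -786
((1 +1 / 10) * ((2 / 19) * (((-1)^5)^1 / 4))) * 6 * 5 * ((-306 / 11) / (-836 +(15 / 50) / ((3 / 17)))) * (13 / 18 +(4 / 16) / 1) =-2975 / 105678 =-0.03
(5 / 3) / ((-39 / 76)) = -380 / 117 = -3.25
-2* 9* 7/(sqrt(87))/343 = -6* sqrt(87)/1421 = -0.04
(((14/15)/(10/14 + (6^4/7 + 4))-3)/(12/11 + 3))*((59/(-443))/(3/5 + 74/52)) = 1007495918/20903462235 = 0.05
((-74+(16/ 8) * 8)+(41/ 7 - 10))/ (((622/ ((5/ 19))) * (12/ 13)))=-0.03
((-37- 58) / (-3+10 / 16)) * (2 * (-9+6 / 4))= -600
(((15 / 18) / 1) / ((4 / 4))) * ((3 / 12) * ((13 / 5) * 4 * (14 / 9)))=91 / 27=3.37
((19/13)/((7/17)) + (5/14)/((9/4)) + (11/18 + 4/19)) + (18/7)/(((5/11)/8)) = 7747349/155610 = 49.79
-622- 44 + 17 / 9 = -5977 / 9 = -664.11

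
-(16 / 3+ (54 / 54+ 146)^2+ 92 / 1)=-65119 / 3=-21706.33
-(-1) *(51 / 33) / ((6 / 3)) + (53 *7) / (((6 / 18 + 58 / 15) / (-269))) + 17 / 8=-6272315 / 264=-23758.77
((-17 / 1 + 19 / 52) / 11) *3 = -2595 / 572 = -4.54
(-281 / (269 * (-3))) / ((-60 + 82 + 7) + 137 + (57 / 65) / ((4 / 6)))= 36530 / 17553057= 0.00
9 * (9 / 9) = 9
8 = 8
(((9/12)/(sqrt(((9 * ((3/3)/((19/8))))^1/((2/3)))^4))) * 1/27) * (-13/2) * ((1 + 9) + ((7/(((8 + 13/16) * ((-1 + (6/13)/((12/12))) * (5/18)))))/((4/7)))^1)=-389519/98677440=-0.00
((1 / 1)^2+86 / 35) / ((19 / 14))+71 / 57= 1081 / 285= 3.79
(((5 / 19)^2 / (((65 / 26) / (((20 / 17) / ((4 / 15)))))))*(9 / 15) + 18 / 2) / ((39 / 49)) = 909489 / 79781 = 11.40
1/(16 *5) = 1/80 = 0.01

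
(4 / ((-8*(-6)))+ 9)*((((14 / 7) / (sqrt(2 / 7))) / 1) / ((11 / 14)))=763*sqrt(14) / 66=43.26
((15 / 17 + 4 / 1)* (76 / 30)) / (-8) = -1.55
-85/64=-1.33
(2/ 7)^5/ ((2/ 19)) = 304/ 16807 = 0.02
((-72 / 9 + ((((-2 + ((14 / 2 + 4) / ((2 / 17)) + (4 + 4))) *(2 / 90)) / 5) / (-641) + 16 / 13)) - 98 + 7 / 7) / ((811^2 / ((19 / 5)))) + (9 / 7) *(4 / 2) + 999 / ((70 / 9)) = 5654709760250227 / 43161214107375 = 131.01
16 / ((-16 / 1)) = -1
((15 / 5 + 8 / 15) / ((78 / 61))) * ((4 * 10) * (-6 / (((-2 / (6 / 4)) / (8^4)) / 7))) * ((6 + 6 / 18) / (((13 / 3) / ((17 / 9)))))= 39370143.39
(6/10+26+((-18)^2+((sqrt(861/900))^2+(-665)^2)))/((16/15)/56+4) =929410769/8440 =110119.76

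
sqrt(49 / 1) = 7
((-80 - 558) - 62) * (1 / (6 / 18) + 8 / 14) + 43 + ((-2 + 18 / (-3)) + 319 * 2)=-1827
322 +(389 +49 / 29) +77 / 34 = 704945 / 986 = 714.95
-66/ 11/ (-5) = 6/ 5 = 1.20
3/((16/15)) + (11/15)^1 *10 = 487/48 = 10.15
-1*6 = -6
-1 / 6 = -0.17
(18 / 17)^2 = 324 / 289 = 1.12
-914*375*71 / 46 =-12167625 / 23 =-529027.17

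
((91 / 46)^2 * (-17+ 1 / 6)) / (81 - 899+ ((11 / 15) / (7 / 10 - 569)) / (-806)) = 1915520748869 / 23784987020120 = 0.08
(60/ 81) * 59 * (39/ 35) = 3068/ 63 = 48.70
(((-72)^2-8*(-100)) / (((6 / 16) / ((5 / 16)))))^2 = 223801600 / 9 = 24866844.44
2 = 2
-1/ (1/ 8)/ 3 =-8/ 3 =-2.67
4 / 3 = 1.33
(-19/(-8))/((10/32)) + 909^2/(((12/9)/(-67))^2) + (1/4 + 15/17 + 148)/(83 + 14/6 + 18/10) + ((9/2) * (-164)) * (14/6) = 3708634534227707/1777520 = 2086409454.87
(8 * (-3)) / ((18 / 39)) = -52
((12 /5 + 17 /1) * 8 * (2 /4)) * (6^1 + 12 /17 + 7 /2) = 67318 /85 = 791.98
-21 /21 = -1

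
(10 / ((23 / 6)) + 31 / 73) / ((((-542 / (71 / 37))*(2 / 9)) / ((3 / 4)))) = -9763281 / 269365328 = -0.04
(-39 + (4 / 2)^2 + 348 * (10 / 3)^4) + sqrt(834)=sqrt(834) + 1159055 / 27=42956.84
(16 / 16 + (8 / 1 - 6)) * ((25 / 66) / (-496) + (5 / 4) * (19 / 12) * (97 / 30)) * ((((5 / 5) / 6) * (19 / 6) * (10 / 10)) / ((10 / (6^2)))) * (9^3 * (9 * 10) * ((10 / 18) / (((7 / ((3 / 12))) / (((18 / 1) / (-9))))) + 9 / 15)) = 256036847697 / 190960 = 1340787.85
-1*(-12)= 12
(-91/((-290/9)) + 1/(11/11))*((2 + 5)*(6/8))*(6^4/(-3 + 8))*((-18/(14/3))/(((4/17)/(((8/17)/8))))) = -7276149/1450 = -5018.03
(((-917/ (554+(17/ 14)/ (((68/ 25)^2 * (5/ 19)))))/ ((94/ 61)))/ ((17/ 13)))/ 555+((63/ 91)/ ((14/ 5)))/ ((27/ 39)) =274318293167/ 771283836330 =0.36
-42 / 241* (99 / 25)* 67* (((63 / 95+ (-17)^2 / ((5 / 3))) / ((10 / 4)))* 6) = -55280377152 / 2861875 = -19316.14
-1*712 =-712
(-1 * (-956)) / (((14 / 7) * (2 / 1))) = 239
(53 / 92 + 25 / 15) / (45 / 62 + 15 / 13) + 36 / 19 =12266203 / 3972330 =3.09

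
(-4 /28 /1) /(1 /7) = -1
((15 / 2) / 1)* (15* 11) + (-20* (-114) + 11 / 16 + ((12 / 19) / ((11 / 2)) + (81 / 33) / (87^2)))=9894536635 / 2812304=3518.30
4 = 4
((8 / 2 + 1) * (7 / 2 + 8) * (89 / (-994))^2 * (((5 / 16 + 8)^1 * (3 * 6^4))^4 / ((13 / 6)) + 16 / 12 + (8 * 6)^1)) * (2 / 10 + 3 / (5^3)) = 1788883329867278601748333 / 34404825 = 51995129458361686.24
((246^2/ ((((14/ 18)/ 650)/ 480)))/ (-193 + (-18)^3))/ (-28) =1699289280/ 11809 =143897.81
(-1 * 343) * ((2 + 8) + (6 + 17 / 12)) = -71687 / 12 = -5973.92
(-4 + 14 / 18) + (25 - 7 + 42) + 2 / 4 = 1031 / 18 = 57.28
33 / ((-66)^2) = 1 / 132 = 0.01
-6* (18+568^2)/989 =-1935852/989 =-1957.38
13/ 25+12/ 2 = 163/ 25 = 6.52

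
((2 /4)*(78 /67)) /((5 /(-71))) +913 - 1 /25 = 1515363 /1675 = 904.69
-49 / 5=-9.80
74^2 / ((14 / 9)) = 24642 / 7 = 3520.29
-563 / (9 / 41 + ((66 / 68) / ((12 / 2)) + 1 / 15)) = -23544660 / 18733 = -1256.85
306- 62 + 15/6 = 246.50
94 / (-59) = -94 / 59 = -1.59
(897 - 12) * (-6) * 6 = -31860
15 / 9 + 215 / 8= 685 / 24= 28.54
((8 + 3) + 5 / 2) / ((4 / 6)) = 81 / 4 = 20.25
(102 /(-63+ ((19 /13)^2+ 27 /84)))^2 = 232964536896 /82074801169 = 2.84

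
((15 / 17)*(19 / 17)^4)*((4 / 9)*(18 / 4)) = 2.75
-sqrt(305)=-17.46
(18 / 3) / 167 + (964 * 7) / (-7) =-160982 / 167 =-963.96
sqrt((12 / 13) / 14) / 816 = sqrt(546) / 74256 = 0.00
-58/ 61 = -0.95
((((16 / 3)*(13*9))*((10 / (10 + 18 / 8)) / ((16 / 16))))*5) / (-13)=-9600 / 49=-195.92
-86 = -86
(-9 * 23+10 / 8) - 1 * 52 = -1031 / 4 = -257.75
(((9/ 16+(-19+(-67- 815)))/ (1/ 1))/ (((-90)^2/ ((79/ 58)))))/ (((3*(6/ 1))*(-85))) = 1138153/ 11500704000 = 0.00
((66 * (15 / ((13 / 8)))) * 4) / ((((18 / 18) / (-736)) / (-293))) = 6831728640 / 13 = 525517587.69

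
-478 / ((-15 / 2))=956 / 15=63.73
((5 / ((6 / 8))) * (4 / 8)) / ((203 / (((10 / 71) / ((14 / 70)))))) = 500 / 43239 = 0.01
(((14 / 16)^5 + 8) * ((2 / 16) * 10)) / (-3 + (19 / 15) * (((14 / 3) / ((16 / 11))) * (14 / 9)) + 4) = 19478475 / 13402112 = 1.45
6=6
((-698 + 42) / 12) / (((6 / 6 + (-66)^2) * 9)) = -164 / 117639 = -0.00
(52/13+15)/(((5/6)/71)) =8094/5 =1618.80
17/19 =0.89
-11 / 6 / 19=-11 / 114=-0.10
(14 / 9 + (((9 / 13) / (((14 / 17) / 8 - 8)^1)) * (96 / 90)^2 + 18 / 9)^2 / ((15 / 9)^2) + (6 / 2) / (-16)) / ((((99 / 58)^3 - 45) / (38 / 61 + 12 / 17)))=-42017643077599164197 / 474381055874146078125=-0.09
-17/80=-0.21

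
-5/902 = -0.01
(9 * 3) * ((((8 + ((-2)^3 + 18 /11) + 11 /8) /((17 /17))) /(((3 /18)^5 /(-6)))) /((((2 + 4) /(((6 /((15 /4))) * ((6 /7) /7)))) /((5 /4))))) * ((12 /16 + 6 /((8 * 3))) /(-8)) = 10431990 /539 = 19354.34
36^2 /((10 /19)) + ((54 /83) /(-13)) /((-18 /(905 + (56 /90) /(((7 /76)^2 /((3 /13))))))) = 1210161397 /490945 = 2464.96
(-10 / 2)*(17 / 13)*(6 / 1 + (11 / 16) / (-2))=-15385 / 416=-36.98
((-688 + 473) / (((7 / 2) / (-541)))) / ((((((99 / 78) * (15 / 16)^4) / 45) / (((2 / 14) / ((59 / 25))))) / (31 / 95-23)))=-56921120309248 / 27189855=-2093469.06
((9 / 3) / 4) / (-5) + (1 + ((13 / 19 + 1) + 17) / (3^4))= 33263 / 30780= 1.08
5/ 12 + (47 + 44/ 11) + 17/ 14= 4421/ 84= 52.63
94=94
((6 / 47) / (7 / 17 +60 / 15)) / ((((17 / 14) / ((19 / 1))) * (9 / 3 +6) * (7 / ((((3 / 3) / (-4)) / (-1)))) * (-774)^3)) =-19 / 4903467013800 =-0.00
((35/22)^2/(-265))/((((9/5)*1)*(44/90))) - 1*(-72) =40626643/564344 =71.99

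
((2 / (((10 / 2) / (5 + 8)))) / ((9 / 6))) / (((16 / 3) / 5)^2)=195 / 64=3.05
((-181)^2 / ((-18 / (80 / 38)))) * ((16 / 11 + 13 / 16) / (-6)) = 1146635 / 792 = 1447.77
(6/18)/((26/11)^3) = 1331/52728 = 0.03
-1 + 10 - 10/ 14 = 58/ 7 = 8.29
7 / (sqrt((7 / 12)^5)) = 26.93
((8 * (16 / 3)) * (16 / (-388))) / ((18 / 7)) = -1792 / 2619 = -0.68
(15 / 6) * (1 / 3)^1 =5 / 6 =0.83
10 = 10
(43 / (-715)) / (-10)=43 / 7150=0.01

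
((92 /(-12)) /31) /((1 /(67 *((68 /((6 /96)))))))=-1676608 /93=-18028.04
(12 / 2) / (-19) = -6 / 19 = -0.32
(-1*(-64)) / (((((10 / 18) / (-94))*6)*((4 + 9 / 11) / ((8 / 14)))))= -397056 / 1855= -214.05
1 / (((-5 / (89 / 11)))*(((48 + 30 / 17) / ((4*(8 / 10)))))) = -0.10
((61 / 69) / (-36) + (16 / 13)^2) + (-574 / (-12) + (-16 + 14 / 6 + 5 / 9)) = 15201845 / 419796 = 36.21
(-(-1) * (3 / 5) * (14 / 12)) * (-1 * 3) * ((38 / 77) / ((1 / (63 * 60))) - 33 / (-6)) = -864381 / 220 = -3929.00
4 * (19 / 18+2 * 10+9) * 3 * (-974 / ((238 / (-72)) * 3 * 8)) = 526934 / 119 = 4428.02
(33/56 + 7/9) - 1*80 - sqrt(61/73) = -39631/504 - sqrt(4453)/73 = -79.55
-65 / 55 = -13 / 11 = -1.18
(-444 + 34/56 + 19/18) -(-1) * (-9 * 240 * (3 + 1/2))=-8002.34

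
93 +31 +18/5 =638/5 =127.60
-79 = -79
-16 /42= -8 /21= -0.38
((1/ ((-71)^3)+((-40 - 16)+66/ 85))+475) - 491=-2166793279/ 30422435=-71.22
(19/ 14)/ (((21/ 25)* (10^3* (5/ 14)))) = 19/ 4200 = 0.00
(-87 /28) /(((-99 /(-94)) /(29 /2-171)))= 426619 /924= 461.71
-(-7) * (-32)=-224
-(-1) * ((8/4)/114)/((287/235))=235/16359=0.01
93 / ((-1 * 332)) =-93 / 332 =-0.28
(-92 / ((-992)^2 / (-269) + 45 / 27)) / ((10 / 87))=3229614 / 14754235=0.22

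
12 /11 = 1.09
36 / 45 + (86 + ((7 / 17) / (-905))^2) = 20545405979 / 236698225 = 86.80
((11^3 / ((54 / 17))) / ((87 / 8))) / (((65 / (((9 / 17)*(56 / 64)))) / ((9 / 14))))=1331 / 7540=0.18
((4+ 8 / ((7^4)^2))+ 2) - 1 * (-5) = 63412819 / 5764801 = 11.00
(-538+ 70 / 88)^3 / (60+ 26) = -13206175535853 / 7325824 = -1802688.07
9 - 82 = -73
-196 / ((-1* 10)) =98 / 5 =19.60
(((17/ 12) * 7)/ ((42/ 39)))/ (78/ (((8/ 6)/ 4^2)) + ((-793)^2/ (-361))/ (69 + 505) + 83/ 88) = 251868617/ 25544494203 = 0.01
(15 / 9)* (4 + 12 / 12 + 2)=35 / 3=11.67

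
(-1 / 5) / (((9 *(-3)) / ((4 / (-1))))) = -4 / 135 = -0.03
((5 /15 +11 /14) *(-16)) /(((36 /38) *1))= -18.90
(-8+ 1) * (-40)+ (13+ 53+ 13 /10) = 3473 /10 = 347.30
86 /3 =28.67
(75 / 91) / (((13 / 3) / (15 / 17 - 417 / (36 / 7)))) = -1227075 / 80444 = -15.25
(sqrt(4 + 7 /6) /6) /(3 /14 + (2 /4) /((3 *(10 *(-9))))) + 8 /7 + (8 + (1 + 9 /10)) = 105 *sqrt(186) /803 + 773 /70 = 12.83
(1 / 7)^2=1 / 49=0.02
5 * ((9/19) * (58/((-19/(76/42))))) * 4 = -6960/133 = -52.33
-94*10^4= -940000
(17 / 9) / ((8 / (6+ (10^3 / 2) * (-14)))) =-1651.36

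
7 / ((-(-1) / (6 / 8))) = 21 / 4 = 5.25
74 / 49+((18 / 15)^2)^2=109754 / 30625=3.58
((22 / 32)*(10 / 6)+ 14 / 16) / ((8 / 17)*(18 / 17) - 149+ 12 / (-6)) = -28033 / 2087760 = -0.01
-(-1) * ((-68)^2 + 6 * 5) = 4654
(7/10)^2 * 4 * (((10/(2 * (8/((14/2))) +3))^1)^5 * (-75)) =-247062900000/69343957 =-3562.86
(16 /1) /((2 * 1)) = 8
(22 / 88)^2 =1 / 16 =0.06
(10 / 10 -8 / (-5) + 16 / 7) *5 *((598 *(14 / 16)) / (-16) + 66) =364401 / 448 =813.40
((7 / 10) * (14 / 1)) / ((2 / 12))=294 / 5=58.80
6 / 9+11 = 35 / 3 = 11.67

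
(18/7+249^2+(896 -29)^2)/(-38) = -2847924/133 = -21412.96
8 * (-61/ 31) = -488/ 31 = -15.74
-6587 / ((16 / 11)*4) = -72457 / 64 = -1132.14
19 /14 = 1.36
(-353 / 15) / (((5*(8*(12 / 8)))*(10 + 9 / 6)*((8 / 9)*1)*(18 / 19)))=-6707 / 165600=-0.04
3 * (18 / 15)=18 / 5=3.60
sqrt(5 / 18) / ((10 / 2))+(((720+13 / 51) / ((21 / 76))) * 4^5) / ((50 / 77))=sqrt(10) / 30+15722899456 / 3825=4110562.05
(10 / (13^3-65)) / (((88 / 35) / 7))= 1225 / 93808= 0.01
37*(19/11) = 703/11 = 63.91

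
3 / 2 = 1.50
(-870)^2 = 756900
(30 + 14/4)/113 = 67/226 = 0.30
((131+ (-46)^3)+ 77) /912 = -213 /2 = -106.50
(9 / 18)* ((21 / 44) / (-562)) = -21 / 49456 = -0.00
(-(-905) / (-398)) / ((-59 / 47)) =42535 / 23482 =1.81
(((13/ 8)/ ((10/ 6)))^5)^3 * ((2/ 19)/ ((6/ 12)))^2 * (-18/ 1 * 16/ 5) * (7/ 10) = -46271081969981691590413737/ 37853593600000000000000000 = -1.22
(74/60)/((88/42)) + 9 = 4219/440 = 9.59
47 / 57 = 0.82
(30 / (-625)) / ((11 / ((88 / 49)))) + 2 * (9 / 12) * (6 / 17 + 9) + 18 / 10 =3294843 / 208250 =15.82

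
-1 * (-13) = 13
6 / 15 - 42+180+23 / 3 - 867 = -10814 / 15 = -720.93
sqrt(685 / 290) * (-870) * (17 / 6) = -3788.46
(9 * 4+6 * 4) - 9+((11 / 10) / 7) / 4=14291 / 280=51.04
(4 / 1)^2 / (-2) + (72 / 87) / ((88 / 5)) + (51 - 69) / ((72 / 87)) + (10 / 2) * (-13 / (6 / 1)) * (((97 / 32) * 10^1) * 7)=-71304949 / 30624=-2328.40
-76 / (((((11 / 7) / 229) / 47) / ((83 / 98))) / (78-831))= 25561716006 / 77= 331970337.74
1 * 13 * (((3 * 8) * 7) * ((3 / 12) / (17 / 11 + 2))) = 154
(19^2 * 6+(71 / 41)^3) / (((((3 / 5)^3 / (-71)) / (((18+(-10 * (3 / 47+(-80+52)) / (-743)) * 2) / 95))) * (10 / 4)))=-63993255352886660 / 1234683393633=-51829.69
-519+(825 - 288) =18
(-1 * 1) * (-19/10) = 19/10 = 1.90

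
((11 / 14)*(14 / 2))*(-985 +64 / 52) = -140679 / 26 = -5410.73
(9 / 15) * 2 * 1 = 6 / 5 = 1.20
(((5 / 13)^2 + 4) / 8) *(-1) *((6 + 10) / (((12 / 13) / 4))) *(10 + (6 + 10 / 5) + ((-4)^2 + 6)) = -56080 / 39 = -1437.95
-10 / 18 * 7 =-35 / 9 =-3.89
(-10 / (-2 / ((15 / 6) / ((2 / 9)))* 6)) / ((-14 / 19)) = -1425 / 112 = -12.72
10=10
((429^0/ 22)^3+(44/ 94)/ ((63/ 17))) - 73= -72.87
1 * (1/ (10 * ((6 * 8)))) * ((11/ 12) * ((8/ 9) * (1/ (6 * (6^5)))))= 11/ 302330880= 0.00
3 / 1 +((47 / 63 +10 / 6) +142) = 9287 / 63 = 147.41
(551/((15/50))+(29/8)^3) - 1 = 2892751/1536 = 1883.30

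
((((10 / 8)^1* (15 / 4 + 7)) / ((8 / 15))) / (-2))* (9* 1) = -29025 / 256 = -113.38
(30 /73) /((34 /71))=1065 /1241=0.86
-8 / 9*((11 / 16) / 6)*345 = -35.14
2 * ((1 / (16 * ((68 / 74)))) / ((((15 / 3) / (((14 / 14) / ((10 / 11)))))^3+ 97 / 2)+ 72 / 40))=246235 / 261051048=0.00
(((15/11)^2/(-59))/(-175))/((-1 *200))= -9/9994600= -0.00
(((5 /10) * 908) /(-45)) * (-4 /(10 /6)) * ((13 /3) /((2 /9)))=11804 /25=472.16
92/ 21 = 4.38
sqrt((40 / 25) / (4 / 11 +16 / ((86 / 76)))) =sqrt(6622) / 245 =0.33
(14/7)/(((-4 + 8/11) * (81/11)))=-121/1458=-0.08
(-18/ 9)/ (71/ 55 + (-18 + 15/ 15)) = 55/ 432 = 0.13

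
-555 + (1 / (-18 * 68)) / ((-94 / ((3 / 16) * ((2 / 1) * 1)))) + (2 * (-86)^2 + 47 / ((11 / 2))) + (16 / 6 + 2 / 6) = 48088498955 / 3374976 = 14248.55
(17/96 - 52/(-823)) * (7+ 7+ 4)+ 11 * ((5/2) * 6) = 2229669/13168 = 169.32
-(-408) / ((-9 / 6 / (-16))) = 4352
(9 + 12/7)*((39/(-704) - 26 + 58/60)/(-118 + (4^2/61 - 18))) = 702659/354816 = 1.98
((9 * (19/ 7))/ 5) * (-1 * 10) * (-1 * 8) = 2736/ 7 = 390.86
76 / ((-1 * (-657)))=76 / 657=0.12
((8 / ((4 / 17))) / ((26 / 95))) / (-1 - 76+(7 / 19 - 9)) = -30685 / 21151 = -1.45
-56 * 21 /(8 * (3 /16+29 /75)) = -176400 /689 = -256.02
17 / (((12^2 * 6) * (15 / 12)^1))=17 / 1080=0.02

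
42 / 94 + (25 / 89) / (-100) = 7429 / 16732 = 0.44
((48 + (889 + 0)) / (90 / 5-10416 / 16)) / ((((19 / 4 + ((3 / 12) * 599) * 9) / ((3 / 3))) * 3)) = -1874 / 5136795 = -0.00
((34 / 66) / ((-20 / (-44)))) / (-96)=-17 / 1440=-0.01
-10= -10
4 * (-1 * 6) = -24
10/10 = 1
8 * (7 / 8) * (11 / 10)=77 / 10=7.70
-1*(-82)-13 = 69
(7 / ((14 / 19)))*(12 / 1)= 114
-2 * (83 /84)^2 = -1.95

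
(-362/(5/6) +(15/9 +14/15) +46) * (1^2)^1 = -1929/5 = -385.80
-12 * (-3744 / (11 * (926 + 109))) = 4992 / 1265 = 3.95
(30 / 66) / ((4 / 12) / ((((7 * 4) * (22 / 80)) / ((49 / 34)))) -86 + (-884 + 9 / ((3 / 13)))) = -255 / 522256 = -0.00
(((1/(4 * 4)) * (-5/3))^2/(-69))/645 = -5/20507904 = -0.00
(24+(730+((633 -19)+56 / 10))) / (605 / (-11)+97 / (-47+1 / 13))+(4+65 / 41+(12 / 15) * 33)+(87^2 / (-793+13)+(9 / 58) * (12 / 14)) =-17813878181 / 10761472540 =-1.66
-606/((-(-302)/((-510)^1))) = 154530/151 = 1023.38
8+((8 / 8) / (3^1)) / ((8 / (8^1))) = 25 / 3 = 8.33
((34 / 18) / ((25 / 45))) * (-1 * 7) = -119 / 5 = -23.80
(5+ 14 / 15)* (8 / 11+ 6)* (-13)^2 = 6745.66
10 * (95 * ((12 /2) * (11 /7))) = 62700 /7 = 8957.14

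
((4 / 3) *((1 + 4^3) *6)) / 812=130 / 203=0.64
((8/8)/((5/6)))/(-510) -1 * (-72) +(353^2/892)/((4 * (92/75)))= 100.47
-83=-83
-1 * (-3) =3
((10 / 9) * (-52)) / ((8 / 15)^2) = -1625 / 8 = -203.12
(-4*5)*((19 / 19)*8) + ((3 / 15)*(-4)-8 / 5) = -162.40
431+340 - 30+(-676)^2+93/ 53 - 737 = 456981.75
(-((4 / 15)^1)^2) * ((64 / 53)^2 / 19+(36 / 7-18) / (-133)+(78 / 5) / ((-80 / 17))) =3286321754 / 14710381875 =0.22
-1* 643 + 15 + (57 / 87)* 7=-18079 / 29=-623.41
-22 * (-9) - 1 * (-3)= 201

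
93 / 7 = 13.29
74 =74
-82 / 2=-41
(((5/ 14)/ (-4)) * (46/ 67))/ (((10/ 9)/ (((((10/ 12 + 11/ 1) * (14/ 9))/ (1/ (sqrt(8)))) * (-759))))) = 413149 * sqrt(2)/ 268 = 2180.15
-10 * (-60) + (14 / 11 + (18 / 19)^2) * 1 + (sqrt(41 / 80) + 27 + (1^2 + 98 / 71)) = sqrt(205) / 20 + 178059984 / 281941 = 632.27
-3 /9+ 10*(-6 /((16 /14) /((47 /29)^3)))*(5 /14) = -23457731 /292668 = -80.15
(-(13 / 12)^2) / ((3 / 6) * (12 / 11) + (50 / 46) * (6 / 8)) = -42757 / 49572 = -0.86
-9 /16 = -0.56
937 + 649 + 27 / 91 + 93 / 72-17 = 3430165 / 2184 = 1570.59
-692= -692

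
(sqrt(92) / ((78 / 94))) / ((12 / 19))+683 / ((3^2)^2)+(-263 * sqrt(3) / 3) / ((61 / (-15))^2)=-19725 * sqrt(3) / 3721+683 / 81+893 * sqrt(23) / 234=17.55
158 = 158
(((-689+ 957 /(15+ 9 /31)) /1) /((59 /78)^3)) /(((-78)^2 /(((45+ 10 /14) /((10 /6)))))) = -105872832 /16224941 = -6.53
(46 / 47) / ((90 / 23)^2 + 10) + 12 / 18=665831 / 943995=0.71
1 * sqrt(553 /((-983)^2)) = sqrt(553) /983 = 0.02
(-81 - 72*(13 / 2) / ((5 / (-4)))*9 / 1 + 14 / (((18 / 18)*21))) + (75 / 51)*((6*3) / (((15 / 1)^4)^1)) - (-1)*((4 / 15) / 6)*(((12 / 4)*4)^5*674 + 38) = 9507919489 / 1275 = 7457191.76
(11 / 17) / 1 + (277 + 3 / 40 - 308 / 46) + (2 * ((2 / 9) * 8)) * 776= 426522157 / 140760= 3030.14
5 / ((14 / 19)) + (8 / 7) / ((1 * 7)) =681 / 98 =6.95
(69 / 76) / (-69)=-1 / 76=-0.01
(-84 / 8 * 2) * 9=-189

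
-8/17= -0.47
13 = 13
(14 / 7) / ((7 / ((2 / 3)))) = 4 / 21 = 0.19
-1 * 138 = -138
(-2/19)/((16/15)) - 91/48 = -1819/912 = -1.99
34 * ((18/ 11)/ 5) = 612/ 55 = 11.13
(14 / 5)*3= 42 / 5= 8.40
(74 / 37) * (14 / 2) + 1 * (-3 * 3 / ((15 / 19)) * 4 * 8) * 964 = -1758266 / 5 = -351653.20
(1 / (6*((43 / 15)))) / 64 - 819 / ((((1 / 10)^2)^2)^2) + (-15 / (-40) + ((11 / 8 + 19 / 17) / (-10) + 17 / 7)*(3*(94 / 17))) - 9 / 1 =-4559615422467503729 / 55672960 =-81899999972.47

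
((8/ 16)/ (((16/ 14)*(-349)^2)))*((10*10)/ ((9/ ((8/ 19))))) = 350/ 20827971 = 0.00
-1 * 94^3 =-830584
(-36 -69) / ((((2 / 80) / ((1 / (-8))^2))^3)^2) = -1640625 / 262144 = -6.26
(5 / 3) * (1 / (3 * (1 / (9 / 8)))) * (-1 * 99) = -495 / 8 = -61.88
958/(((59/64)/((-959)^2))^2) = 3318943702249627648/3481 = 953445476084351.52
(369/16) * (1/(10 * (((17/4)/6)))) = 1107/340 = 3.26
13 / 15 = 0.87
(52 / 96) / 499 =13 / 11976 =0.00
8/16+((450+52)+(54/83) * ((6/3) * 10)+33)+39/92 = 4191675/7636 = 548.94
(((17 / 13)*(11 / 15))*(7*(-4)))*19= -99484 / 195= -510.17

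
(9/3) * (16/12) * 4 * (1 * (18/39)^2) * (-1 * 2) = -1152/169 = -6.82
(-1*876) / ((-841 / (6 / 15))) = 1752 / 4205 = 0.42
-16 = -16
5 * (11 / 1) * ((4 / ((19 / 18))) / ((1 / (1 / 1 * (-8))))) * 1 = -31680 / 19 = -1667.37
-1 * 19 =-19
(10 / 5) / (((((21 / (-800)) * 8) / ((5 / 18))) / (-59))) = 29500 / 189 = 156.08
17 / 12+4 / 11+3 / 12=67 / 33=2.03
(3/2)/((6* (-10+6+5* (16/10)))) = 1/16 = 0.06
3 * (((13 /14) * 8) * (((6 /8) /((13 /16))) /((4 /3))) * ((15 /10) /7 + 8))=6210 /49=126.73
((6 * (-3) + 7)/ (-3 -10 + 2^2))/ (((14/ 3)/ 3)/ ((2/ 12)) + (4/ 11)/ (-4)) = 121/ 915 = 0.13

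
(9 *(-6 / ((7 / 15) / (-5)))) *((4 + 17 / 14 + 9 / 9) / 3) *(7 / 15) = 3915 / 7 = 559.29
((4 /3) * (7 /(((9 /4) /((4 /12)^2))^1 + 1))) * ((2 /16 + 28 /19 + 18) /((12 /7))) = 16219 /3230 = 5.02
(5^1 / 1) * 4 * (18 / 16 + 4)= 205 / 2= 102.50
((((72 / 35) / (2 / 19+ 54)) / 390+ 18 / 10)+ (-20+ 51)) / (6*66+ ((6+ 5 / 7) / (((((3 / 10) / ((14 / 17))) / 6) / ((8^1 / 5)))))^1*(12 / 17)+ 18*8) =5542267733 / 112348809300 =0.05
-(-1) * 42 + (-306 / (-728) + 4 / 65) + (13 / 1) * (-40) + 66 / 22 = -863623 / 1820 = -474.52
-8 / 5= -1.60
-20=-20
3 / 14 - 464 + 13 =-6311 / 14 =-450.79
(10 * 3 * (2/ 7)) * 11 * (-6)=-3960/ 7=-565.71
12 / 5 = 2.40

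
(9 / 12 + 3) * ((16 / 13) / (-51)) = -20 / 221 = -0.09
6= 6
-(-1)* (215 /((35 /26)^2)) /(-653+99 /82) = -2383576 /13094515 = -0.18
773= 773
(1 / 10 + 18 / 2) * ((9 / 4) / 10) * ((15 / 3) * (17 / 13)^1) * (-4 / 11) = -4.87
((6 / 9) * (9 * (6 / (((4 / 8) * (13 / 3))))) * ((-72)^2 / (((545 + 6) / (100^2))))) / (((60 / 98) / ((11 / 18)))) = 11176704000 / 7163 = 1560338.41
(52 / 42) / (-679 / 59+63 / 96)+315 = 135485647 / 430269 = 314.89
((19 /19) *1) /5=1 /5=0.20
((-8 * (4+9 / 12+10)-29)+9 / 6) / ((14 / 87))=-25317 / 28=-904.18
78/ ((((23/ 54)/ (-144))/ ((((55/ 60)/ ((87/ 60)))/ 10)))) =-1111968/ 667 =-1667.12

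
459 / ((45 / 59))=3009 / 5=601.80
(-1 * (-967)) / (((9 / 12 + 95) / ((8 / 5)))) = 30944 / 1915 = 16.16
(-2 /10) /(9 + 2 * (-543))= 1 /5385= 0.00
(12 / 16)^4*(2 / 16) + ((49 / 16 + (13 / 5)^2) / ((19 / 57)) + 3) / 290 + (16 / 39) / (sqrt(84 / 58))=1124793 / 7424000 + 8*sqrt(1218) / 819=0.49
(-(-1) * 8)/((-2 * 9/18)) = -8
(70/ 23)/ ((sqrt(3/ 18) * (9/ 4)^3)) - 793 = -793 + 4480 * sqrt(6)/ 16767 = -792.35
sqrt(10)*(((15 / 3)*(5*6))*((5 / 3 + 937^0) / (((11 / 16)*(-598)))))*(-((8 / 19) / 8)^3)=3200*sqrt(10) / 22559251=0.00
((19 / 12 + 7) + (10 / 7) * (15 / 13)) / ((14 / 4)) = 11173 / 3822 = 2.92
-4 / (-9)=4 / 9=0.44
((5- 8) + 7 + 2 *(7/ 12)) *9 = 93/ 2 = 46.50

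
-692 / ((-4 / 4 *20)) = 173 / 5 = 34.60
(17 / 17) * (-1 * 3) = -3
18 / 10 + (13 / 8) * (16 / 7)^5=103.18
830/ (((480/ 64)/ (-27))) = -2988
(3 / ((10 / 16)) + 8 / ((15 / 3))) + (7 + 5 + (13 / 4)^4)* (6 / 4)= 490879 / 2560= 191.75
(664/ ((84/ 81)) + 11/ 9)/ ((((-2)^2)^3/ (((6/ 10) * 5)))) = 40415/ 1344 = 30.07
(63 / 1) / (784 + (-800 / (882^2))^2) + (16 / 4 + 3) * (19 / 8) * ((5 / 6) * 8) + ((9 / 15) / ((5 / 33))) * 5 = 58141034728093673 / 444796826685360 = 130.71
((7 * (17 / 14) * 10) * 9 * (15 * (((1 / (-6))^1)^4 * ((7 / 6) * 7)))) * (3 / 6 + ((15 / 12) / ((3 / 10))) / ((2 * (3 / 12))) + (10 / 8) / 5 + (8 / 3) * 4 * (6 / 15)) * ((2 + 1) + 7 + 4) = 2594795 / 192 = 13514.56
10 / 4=5 / 2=2.50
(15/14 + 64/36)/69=359/8694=0.04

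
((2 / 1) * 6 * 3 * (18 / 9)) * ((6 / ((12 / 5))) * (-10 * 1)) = -1800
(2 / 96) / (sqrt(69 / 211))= 0.04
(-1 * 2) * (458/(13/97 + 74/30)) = -333195/946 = -352.21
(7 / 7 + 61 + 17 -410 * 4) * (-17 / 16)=26537 / 16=1658.56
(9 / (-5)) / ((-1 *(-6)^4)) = 1 / 720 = 0.00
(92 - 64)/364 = 1/13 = 0.08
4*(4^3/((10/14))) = 1792/5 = 358.40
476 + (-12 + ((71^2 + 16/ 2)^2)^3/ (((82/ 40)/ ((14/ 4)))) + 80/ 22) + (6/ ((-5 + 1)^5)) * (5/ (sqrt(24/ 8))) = 12756247864197124793255674/ 451 - 5 * sqrt(3)/ 512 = 28284363335248613732274.20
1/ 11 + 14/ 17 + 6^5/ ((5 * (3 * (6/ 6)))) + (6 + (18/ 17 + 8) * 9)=567399/ 935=606.84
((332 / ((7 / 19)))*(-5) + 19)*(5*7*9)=-1413315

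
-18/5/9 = -0.40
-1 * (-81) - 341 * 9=-2988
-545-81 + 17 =-609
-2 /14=-1 /7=-0.14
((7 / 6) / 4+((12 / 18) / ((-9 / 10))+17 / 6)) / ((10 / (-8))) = -103 / 54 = -1.91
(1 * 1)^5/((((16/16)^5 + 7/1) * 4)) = 1/32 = 0.03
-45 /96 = -0.47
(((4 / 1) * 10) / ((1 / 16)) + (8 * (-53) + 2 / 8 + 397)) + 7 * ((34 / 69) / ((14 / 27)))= 57031 / 92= 619.90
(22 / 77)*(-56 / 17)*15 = -240 / 17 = -14.12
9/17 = 0.53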